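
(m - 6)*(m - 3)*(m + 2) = m^3 - 7*m^2 + 36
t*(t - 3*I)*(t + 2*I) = t^3 - I*t^2 + 6*t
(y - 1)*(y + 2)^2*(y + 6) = y^4 + 9*y^3 + 18*y^2 - 4*y - 24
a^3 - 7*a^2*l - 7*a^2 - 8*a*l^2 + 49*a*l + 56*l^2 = (a - 7)*(a - 8*l)*(a + l)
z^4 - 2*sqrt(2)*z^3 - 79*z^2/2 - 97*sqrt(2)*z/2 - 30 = (z - 6*sqrt(2))*(z + sqrt(2)/2)*(z + sqrt(2))*(z + 5*sqrt(2)/2)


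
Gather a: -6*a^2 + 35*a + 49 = -6*a^2 + 35*a + 49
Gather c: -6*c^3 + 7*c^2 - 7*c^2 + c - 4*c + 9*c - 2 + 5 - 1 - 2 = -6*c^3 + 6*c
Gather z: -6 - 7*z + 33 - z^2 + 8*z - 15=-z^2 + z + 12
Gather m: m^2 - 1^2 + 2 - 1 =m^2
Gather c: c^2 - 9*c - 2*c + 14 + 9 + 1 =c^2 - 11*c + 24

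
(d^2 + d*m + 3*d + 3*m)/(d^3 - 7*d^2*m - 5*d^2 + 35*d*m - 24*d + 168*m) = (d + m)/(d^2 - 7*d*m - 8*d + 56*m)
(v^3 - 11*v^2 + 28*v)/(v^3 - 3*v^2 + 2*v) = (v^2 - 11*v + 28)/(v^2 - 3*v + 2)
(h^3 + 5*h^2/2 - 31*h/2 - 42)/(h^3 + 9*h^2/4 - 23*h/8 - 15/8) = 4*(2*h^2 - h - 28)/(8*h^2 - 6*h - 5)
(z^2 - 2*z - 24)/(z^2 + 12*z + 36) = (z^2 - 2*z - 24)/(z^2 + 12*z + 36)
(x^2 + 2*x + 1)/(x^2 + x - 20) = (x^2 + 2*x + 1)/(x^2 + x - 20)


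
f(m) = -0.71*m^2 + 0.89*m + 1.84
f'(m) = 0.89 - 1.42*m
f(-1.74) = -1.86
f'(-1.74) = 3.36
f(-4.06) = -13.48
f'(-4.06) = 6.66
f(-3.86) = -12.17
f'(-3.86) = 6.37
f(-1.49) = -1.06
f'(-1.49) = 3.01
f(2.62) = -0.70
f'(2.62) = -2.83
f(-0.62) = 1.02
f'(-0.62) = 1.77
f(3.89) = -5.44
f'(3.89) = -4.63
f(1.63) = 1.40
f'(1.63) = -1.42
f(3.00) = -1.88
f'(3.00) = -3.37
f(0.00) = 1.84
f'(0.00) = 0.89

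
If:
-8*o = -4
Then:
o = 1/2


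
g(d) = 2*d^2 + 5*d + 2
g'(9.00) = 41.00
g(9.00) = 209.00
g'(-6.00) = -19.00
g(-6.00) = 44.00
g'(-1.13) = 0.48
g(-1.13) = -1.10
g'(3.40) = 18.60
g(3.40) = 42.12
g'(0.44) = 6.76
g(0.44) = 4.59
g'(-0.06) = 4.76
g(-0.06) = 1.71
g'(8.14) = 37.56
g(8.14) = 175.22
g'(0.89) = 8.56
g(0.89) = 8.03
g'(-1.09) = 0.64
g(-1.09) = -1.07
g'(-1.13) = 0.48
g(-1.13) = -1.10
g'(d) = 4*d + 5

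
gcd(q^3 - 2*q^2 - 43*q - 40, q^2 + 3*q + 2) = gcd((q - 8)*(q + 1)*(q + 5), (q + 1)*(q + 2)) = q + 1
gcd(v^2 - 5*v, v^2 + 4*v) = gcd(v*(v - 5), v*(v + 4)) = v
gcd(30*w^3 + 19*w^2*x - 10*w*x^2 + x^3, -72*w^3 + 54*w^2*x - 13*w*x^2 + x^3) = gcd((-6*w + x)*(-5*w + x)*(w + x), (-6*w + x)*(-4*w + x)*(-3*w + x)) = -6*w + x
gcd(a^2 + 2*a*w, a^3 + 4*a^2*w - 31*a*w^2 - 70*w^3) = a + 2*w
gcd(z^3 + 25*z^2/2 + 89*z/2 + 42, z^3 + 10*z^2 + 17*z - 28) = z^2 + 11*z + 28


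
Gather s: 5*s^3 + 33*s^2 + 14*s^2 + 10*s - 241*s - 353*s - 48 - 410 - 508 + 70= 5*s^3 + 47*s^2 - 584*s - 896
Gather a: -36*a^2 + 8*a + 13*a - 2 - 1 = -36*a^2 + 21*a - 3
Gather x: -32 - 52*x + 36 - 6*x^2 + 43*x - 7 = -6*x^2 - 9*x - 3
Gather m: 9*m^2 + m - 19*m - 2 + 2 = 9*m^2 - 18*m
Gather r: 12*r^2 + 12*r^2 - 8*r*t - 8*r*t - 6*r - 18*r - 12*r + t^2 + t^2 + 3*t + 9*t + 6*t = 24*r^2 + r*(-16*t - 36) + 2*t^2 + 18*t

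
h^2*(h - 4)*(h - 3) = h^4 - 7*h^3 + 12*h^2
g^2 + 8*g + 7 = (g + 1)*(g + 7)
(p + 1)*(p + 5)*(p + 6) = p^3 + 12*p^2 + 41*p + 30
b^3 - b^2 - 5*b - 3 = (b - 3)*(b + 1)^2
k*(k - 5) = k^2 - 5*k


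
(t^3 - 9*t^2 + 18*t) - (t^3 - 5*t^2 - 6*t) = -4*t^2 + 24*t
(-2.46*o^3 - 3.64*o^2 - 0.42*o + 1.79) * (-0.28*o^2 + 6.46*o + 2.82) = 0.6888*o^5 - 14.8724*o^4 - 30.334*o^3 - 13.4792*o^2 + 10.379*o + 5.0478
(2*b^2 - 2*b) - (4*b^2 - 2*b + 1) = -2*b^2 - 1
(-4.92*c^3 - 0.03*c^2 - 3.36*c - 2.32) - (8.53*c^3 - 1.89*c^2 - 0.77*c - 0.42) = -13.45*c^3 + 1.86*c^2 - 2.59*c - 1.9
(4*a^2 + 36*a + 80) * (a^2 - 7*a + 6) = 4*a^4 + 8*a^3 - 148*a^2 - 344*a + 480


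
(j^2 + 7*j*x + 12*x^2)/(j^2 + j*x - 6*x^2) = (-j - 4*x)/(-j + 2*x)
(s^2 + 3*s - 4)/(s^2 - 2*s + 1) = (s + 4)/(s - 1)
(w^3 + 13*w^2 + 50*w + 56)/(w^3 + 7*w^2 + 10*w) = (w^2 + 11*w + 28)/(w*(w + 5))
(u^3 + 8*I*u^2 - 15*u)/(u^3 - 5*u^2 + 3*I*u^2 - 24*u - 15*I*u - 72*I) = u*(u + 5*I)/(u^2 - 5*u - 24)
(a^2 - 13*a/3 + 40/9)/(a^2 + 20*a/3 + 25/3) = (9*a^2 - 39*a + 40)/(3*(3*a^2 + 20*a + 25))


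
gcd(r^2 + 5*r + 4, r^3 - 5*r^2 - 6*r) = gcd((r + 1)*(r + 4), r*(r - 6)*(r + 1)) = r + 1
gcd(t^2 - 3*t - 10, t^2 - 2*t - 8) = t + 2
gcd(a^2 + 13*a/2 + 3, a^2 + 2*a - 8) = 1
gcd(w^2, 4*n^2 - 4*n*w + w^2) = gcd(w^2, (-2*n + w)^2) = 1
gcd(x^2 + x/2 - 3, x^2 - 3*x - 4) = 1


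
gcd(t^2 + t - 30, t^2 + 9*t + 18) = t + 6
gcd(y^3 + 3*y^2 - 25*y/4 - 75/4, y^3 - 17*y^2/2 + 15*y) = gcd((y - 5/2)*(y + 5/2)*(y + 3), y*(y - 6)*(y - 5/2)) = y - 5/2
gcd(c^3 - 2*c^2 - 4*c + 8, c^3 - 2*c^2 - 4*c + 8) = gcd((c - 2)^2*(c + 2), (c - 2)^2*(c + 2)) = c^3 - 2*c^2 - 4*c + 8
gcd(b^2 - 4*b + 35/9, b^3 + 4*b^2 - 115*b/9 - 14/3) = b - 7/3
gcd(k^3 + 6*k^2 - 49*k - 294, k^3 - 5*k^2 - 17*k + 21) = k - 7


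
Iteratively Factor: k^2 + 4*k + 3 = (k + 1)*(k + 3)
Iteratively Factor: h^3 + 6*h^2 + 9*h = (h)*(h^2 + 6*h + 9) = h*(h + 3)*(h + 3)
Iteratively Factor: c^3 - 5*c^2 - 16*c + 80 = (c + 4)*(c^2 - 9*c + 20) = (c - 5)*(c + 4)*(c - 4)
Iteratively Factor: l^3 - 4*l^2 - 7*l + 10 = (l + 2)*(l^2 - 6*l + 5) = (l - 5)*(l + 2)*(l - 1)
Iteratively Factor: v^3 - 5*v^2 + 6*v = (v - 3)*(v^2 - 2*v) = v*(v - 3)*(v - 2)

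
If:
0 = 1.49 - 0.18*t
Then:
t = 8.28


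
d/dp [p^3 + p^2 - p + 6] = 3*p^2 + 2*p - 1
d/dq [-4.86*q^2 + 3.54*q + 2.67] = 3.54 - 9.72*q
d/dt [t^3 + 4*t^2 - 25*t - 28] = 3*t^2 + 8*t - 25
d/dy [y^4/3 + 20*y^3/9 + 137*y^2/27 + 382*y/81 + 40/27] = 4*y^3/3 + 20*y^2/3 + 274*y/27 + 382/81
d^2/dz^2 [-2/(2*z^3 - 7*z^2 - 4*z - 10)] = 4*((6*z - 7)*(-2*z^3 + 7*z^2 + 4*z + 10) + 4*(-3*z^2 + 7*z + 2)^2)/(-2*z^3 + 7*z^2 + 4*z + 10)^3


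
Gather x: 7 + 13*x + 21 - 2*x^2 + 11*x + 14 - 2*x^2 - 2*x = -4*x^2 + 22*x + 42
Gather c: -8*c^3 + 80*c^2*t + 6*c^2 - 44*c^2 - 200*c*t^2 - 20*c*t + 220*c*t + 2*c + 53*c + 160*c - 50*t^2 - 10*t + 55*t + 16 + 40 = -8*c^3 + c^2*(80*t - 38) + c*(-200*t^2 + 200*t + 215) - 50*t^2 + 45*t + 56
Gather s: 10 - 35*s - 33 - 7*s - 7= -42*s - 30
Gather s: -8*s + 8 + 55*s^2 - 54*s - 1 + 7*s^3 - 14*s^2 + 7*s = 7*s^3 + 41*s^2 - 55*s + 7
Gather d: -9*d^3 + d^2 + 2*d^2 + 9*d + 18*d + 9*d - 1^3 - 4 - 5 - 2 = -9*d^3 + 3*d^2 + 36*d - 12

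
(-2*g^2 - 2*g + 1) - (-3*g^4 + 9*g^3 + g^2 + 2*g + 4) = 3*g^4 - 9*g^3 - 3*g^2 - 4*g - 3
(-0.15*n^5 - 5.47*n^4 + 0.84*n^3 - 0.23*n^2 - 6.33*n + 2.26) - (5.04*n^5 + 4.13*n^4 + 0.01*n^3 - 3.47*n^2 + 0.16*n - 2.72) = -5.19*n^5 - 9.6*n^4 + 0.83*n^3 + 3.24*n^2 - 6.49*n + 4.98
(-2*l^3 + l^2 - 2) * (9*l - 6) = -18*l^4 + 21*l^3 - 6*l^2 - 18*l + 12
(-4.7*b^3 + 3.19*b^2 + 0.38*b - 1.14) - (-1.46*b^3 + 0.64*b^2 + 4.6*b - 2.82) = -3.24*b^3 + 2.55*b^2 - 4.22*b + 1.68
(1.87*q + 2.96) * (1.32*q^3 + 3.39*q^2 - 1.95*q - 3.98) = 2.4684*q^4 + 10.2465*q^3 + 6.3879*q^2 - 13.2146*q - 11.7808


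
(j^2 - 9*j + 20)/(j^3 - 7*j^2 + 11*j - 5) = (j - 4)/(j^2 - 2*j + 1)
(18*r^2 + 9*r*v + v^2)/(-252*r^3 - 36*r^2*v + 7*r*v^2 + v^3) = (-3*r - v)/(42*r^2 - r*v - v^2)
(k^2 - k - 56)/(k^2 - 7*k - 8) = (k + 7)/(k + 1)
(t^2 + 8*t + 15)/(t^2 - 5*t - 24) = (t + 5)/(t - 8)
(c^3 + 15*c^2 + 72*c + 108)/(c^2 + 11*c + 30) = (c^2 + 9*c + 18)/(c + 5)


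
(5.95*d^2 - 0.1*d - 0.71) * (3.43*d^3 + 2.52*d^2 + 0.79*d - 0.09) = 20.4085*d^5 + 14.651*d^4 + 2.0132*d^3 - 2.4037*d^2 - 0.5519*d + 0.0639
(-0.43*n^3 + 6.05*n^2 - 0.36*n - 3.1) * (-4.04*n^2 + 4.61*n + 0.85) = 1.7372*n^5 - 26.4243*n^4 + 28.9794*n^3 + 16.0069*n^2 - 14.597*n - 2.635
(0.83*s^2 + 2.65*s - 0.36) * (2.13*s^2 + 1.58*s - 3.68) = 1.7679*s^4 + 6.9559*s^3 + 0.365800000000001*s^2 - 10.3208*s + 1.3248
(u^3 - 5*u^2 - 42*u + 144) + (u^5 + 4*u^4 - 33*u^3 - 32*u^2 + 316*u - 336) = u^5 + 4*u^4 - 32*u^3 - 37*u^2 + 274*u - 192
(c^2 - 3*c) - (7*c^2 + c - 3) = -6*c^2 - 4*c + 3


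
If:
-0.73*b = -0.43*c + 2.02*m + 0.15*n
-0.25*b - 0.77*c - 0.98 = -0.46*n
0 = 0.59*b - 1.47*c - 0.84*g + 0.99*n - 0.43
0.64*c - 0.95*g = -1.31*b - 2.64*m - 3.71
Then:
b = 0.318658149722696*n + 0.443556313256652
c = 0.493942159180943*n - 1.41673906274567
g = 0.537992064690958*n + 2.27893410363995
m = -0.0842699608167141*n - 0.461878171117818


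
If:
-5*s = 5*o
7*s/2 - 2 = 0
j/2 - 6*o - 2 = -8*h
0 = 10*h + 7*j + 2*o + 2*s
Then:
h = -10/51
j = 100/357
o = -4/7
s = 4/7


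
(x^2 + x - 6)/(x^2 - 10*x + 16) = (x + 3)/(x - 8)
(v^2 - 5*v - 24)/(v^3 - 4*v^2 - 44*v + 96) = (v + 3)/(v^2 + 4*v - 12)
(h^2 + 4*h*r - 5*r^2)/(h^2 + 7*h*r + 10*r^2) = (h - r)/(h + 2*r)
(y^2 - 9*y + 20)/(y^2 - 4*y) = (y - 5)/y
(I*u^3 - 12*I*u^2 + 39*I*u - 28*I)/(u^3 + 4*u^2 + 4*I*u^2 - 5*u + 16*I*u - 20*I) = I*(u^2 - 11*u + 28)/(u^2 + u*(5 + 4*I) + 20*I)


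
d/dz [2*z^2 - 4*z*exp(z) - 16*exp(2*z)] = -4*z*exp(z) + 4*z - 32*exp(2*z) - 4*exp(z)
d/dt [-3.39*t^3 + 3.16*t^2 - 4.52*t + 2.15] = -10.17*t^2 + 6.32*t - 4.52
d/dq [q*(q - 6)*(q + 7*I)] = 3*q^2 + q*(-12 + 14*I) - 42*I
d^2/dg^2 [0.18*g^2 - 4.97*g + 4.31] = 0.360000000000000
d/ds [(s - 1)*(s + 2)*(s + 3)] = 3*s^2 + 8*s + 1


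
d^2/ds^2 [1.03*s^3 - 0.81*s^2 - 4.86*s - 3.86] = 6.18*s - 1.62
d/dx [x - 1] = 1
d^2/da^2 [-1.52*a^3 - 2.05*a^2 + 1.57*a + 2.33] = -9.12*a - 4.1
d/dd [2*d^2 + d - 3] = 4*d + 1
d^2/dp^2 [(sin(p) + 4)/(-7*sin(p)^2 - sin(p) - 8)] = (49*sin(p)^5 + 777*sin(p)^4 - 350*sin(p)^3 - 2076*sin(p)^2 + 200*sin(p) + 456)/(7*sin(p)^2 + sin(p) + 8)^3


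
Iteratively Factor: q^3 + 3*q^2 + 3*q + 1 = (q + 1)*(q^2 + 2*q + 1) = (q + 1)^2*(q + 1)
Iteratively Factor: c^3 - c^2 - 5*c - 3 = (c + 1)*(c^2 - 2*c - 3) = (c - 3)*(c + 1)*(c + 1)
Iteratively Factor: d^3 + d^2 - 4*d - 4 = (d - 2)*(d^2 + 3*d + 2) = (d - 2)*(d + 1)*(d + 2)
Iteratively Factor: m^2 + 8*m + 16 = (m + 4)*(m + 4)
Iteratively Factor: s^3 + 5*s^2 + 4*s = (s)*(s^2 + 5*s + 4) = s*(s + 4)*(s + 1)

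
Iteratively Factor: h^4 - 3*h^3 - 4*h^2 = (h)*(h^3 - 3*h^2 - 4*h) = h*(h - 4)*(h^2 + h) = h^2*(h - 4)*(h + 1)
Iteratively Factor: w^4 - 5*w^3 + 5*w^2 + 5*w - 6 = (w - 3)*(w^3 - 2*w^2 - w + 2) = (w - 3)*(w - 2)*(w^2 - 1) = (w - 3)*(w - 2)*(w - 1)*(w + 1)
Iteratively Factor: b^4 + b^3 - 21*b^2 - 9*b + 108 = (b + 4)*(b^3 - 3*b^2 - 9*b + 27) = (b - 3)*(b + 4)*(b^2 - 9) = (b - 3)^2*(b + 4)*(b + 3)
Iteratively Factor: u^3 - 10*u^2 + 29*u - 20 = (u - 4)*(u^2 - 6*u + 5) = (u - 5)*(u - 4)*(u - 1)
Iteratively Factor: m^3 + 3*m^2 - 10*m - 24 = (m - 3)*(m^2 + 6*m + 8) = (m - 3)*(m + 2)*(m + 4)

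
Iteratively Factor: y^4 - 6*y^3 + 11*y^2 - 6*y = (y - 2)*(y^3 - 4*y^2 + 3*y) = y*(y - 2)*(y^2 - 4*y + 3) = y*(y - 3)*(y - 2)*(y - 1)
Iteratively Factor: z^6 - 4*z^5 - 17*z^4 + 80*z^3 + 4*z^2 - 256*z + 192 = (z + 2)*(z^5 - 6*z^4 - 5*z^3 + 90*z^2 - 176*z + 96) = (z - 3)*(z + 2)*(z^4 - 3*z^3 - 14*z^2 + 48*z - 32) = (z - 4)*(z - 3)*(z + 2)*(z^3 + z^2 - 10*z + 8) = (z - 4)*(z - 3)*(z - 2)*(z + 2)*(z^2 + 3*z - 4) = (z - 4)*(z - 3)*(z - 2)*(z - 1)*(z + 2)*(z + 4)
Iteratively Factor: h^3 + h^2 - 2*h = (h + 2)*(h^2 - h) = (h - 1)*(h + 2)*(h)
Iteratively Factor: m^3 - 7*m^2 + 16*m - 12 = (m - 2)*(m^2 - 5*m + 6) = (m - 2)^2*(m - 3)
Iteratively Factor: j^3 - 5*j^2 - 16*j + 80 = (j + 4)*(j^2 - 9*j + 20) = (j - 5)*(j + 4)*(j - 4)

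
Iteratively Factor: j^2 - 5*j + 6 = (j - 3)*(j - 2)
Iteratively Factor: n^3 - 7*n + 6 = (n + 3)*(n^2 - 3*n + 2) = (n - 1)*(n + 3)*(n - 2)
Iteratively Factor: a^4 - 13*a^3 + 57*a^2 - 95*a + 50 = (a - 1)*(a^3 - 12*a^2 + 45*a - 50) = (a - 5)*(a - 1)*(a^2 - 7*a + 10) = (a - 5)^2*(a - 1)*(a - 2)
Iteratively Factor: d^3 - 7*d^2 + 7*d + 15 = (d - 5)*(d^2 - 2*d - 3) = (d - 5)*(d + 1)*(d - 3)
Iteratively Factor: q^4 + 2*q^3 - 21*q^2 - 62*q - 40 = (q + 1)*(q^3 + q^2 - 22*q - 40) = (q + 1)*(q + 4)*(q^2 - 3*q - 10) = (q + 1)*(q + 2)*(q + 4)*(q - 5)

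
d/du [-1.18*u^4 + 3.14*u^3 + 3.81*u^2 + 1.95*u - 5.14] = -4.72*u^3 + 9.42*u^2 + 7.62*u + 1.95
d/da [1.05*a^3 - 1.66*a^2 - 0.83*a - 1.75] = 3.15*a^2 - 3.32*a - 0.83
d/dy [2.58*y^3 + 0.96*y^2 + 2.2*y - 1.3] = 7.74*y^2 + 1.92*y + 2.2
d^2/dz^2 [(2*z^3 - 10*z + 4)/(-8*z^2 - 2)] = 2*(84*z^3 - 96*z^2 - 63*z + 8)/(64*z^6 + 48*z^4 + 12*z^2 + 1)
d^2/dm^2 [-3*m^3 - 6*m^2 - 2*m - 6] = -18*m - 12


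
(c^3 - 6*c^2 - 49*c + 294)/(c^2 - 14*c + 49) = (c^2 + c - 42)/(c - 7)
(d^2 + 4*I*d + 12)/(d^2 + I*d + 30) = (d - 2*I)/(d - 5*I)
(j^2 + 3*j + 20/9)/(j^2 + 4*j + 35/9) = (3*j + 4)/(3*j + 7)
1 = 1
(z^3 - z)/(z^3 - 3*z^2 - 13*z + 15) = z*(z + 1)/(z^2 - 2*z - 15)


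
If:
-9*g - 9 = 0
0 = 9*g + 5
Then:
No Solution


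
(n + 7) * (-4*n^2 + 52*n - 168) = -4*n^3 + 24*n^2 + 196*n - 1176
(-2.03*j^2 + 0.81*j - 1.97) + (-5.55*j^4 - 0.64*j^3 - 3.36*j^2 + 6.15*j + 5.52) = -5.55*j^4 - 0.64*j^3 - 5.39*j^2 + 6.96*j + 3.55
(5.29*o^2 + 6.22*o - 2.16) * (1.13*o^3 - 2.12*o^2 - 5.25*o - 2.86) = 5.9777*o^5 - 4.1862*o^4 - 43.3997*o^3 - 43.2052*o^2 - 6.4492*o + 6.1776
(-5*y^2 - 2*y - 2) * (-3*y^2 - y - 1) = 15*y^4 + 11*y^3 + 13*y^2 + 4*y + 2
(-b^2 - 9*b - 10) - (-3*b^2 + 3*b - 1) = 2*b^2 - 12*b - 9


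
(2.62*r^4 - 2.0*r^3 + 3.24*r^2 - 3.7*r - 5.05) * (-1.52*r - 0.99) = -3.9824*r^5 + 0.4462*r^4 - 2.9448*r^3 + 2.4164*r^2 + 11.339*r + 4.9995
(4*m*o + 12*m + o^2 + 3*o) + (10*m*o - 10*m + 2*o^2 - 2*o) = 14*m*o + 2*m + 3*o^2 + o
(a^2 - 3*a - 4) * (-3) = -3*a^2 + 9*a + 12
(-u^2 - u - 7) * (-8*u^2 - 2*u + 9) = 8*u^4 + 10*u^3 + 49*u^2 + 5*u - 63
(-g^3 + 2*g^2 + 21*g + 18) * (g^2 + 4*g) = -g^5 - 2*g^4 + 29*g^3 + 102*g^2 + 72*g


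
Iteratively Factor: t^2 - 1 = (t + 1)*(t - 1)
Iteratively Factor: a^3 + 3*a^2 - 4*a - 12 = (a + 2)*(a^2 + a - 6) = (a - 2)*(a + 2)*(a + 3)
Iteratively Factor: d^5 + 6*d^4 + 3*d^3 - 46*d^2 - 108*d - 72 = (d + 3)*(d^4 + 3*d^3 - 6*d^2 - 28*d - 24) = (d + 2)*(d + 3)*(d^3 + d^2 - 8*d - 12) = (d + 2)^2*(d + 3)*(d^2 - d - 6) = (d - 3)*(d + 2)^2*(d + 3)*(d + 2)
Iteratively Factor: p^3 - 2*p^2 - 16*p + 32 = (p - 4)*(p^2 + 2*p - 8) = (p - 4)*(p - 2)*(p + 4)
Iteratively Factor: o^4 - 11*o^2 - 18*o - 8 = (o - 4)*(o^3 + 4*o^2 + 5*o + 2) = (o - 4)*(o + 1)*(o^2 + 3*o + 2) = (o - 4)*(o + 1)*(o + 2)*(o + 1)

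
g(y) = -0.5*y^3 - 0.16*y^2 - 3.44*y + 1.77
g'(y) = -1.5*y^2 - 0.32*y - 3.44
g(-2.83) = 21.56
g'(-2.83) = -14.55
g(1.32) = -4.20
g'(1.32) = -6.48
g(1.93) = -9.06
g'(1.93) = -9.64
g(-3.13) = 26.30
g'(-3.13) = -17.13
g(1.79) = -7.77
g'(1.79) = -8.82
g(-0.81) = 4.72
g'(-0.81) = -4.16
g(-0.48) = 3.44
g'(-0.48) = -3.63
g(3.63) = -36.74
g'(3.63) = -24.37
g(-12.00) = 884.01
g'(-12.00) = -215.60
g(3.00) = -23.49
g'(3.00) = -17.90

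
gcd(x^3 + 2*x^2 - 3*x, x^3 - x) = x^2 - x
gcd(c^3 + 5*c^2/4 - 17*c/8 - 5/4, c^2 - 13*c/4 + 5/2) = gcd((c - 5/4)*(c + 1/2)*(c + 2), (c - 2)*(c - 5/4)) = c - 5/4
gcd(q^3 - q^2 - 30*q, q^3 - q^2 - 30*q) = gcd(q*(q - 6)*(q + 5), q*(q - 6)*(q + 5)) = q^3 - q^2 - 30*q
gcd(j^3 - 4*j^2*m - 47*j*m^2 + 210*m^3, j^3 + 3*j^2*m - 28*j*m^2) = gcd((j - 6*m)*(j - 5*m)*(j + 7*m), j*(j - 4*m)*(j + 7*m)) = j + 7*m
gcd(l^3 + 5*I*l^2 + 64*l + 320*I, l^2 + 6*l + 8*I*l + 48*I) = l + 8*I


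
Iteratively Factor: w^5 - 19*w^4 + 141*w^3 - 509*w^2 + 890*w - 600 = (w - 5)*(w^4 - 14*w^3 + 71*w^2 - 154*w + 120) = (w - 5)*(w - 3)*(w^3 - 11*w^2 + 38*w - 40) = (w - 5)*(w - 4)*(w - 3)*(w^2 - 7*w + 10) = (w - 5)*(w - 4)*(w - 3)*(w - 2)*(w - 5)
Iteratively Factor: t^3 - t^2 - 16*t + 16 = (t - 1)*(t^2 - 16) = (t - 4)*(t - 1)*(t + 4)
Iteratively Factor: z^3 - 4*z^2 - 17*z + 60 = (z - 5)*(z^2 + z - 12) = (z - 5)*(z - 3)*(z + 4)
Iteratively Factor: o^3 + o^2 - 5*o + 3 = (o - 1)*(o^2 + 2*o - 3) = (o - 1)^2*(o + 3)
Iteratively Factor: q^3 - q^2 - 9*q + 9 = (q - 3)*(q^2 + 2*q - 3) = (q - 3)*(q + 3)*(q - 1)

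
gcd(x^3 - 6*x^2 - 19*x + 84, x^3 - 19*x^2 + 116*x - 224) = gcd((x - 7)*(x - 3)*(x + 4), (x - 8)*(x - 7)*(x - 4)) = x - 7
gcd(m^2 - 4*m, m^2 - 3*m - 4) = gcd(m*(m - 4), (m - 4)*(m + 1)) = m - 4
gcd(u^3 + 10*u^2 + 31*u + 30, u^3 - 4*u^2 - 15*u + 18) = u + 3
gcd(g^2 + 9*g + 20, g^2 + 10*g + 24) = g + 4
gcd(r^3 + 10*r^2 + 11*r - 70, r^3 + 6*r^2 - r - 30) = r^2 + 3*r - 10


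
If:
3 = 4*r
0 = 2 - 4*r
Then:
No Solution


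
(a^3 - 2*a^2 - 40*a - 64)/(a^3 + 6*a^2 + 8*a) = (a - 8)/a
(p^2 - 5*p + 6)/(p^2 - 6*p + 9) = (p - 2)/(p - 3)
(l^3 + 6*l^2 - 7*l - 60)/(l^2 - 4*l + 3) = (l^2 + 9*l + 20)/(l - 1)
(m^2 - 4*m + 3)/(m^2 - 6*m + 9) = (m - 1)/(m - 3)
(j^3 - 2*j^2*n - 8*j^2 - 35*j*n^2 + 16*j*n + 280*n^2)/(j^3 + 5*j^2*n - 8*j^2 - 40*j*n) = (j - 7*n)/j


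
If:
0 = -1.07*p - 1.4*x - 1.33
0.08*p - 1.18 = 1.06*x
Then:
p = 0.19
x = -1.10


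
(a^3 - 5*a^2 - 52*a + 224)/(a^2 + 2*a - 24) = (a^2 - a - 56)/(a + 6)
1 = 1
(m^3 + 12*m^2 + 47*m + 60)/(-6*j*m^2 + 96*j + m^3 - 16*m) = (-m^2 - 8*m - 15)/(6*j*m - 24*j - m^2 + 4*m)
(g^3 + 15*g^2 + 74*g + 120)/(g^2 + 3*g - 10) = (g^2 + 10*g + 24)/(g - 2)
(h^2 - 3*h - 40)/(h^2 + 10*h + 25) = (h - 8)/(h + 5)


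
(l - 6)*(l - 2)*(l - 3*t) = l^3 - 3*l^2*t - 8*l^2 + 24*l*t + 12*l - 36*t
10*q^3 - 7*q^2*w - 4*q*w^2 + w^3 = (-5*q + w)*(-q + w)*(2*q + w)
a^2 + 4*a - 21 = (a - 3)*(a + 7)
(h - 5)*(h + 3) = h^2 - 2*h - 15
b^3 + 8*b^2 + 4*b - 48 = (b - 2)*(b + 4)*(b + 6)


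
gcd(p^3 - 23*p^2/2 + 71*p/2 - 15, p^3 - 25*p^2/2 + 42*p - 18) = p^2 - 13*p/2 + 3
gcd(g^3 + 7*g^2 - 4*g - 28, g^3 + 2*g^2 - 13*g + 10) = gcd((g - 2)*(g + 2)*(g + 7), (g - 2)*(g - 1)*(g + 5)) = g - 2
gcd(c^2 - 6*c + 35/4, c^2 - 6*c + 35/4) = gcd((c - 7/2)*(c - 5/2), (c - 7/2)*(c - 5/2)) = c^2 - 6*c + 35/4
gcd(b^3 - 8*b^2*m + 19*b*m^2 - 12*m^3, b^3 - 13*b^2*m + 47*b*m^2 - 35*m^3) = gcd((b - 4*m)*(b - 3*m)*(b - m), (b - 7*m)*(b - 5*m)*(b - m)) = b - m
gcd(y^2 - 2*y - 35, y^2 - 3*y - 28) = y - 7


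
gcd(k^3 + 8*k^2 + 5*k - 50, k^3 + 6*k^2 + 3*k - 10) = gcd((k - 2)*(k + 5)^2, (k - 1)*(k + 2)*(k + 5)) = k + 5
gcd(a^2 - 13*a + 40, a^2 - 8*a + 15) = a - 5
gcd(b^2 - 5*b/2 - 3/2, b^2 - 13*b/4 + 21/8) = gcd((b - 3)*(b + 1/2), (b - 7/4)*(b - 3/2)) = 1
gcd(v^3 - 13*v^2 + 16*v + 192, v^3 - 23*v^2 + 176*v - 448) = v^2 - 16*v + 64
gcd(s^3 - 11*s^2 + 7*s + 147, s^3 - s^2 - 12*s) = s + 3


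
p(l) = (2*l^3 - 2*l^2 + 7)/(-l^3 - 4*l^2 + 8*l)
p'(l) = (6*l^2 - 4*l)/(-l^3 - 4*l^2 + 8*l) + (3*l^2 + 8*l - 8)*(2*l^3 - 2*l^2 + 7)/(-l^3 - 4*l^2 + 8*l)^2 = (-10*l^4 + 32*l^3 + 5*l^2 + 56*l - 56)/(l^2*(l^4 + 8*l^3 - 64*l + 64))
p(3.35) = -1.07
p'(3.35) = 0.04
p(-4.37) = 7.10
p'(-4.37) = -8.38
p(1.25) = 4.33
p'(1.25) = 18.55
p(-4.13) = 5.45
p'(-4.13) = -5.65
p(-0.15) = -5.40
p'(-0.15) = -38.90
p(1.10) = 2.75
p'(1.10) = 5.73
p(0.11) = 8.41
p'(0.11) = -72.15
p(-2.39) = 1.12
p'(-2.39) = -1.15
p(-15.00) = -3.05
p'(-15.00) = -0.11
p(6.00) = -1.18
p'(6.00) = -0.06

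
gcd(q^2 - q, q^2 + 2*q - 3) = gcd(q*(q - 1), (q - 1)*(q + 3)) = q - 1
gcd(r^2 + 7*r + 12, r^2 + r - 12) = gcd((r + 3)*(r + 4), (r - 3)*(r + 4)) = r + 4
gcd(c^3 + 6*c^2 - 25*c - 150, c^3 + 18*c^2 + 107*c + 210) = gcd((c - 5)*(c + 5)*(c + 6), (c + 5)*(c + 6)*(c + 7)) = c^2 + 11*c + 30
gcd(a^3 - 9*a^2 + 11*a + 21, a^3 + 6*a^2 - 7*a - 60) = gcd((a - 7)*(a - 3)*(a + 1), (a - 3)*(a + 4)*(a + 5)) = a - 3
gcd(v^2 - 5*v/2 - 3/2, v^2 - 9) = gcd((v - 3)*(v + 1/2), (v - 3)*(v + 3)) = v - 3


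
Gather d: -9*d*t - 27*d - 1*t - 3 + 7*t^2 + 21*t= d*(-9*t - 27) + 7*t^2 + 20*t - 3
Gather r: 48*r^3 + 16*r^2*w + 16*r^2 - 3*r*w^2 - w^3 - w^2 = 48*r^3 + r^2*(16*w + 16) - 3*r*w^2 - w^3 - w^2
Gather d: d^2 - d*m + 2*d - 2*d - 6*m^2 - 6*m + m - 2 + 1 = d^2 - d*m - 6*m^2 - 5*m - 1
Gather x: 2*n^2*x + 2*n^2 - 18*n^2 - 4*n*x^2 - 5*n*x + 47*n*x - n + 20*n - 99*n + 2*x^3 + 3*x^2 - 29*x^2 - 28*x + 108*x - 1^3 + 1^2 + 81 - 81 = -16*n^2 - 80*n + 2*x^3 + x^2*(-4*n - 26) + x*(2*n^2 + 42*n + 80)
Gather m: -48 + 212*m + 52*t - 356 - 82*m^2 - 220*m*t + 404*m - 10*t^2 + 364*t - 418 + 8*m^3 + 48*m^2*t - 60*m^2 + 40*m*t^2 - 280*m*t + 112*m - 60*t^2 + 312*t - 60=8*m^3 + m^2*(48*t - 142) + m*(40*t^2 - 500*t + 728) - 70*t^2 + 728*t - 882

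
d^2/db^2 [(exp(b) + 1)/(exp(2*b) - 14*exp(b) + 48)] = (exp(4*b) + 18*exp(3*b) - 330*exp(2*b) + 676*exp(b) + 2976)*exp(b)/(exp(6*b) - 42*exp(5*b) + 732*exp(4*b) - 6776*exp(3*b) + 35136*exp(2*b) - 96768*exp(b) + 110592)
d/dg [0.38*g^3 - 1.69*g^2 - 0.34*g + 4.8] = 1.14*g^2 - 3.38*g - 0.34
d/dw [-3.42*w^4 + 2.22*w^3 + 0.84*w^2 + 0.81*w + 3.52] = -13.68*w^3 + 6.66*w^2 + 1.68*w + 0.81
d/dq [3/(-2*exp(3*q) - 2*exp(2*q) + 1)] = (18*exp(q) + 12)*exp(2*q)/(2*exp(3*q) + 2*exp(2*q) - 1)^2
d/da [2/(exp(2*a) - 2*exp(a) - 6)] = 4*(1 - exp(a))*exp(a)/(-exp(2*a) + 2*exp(a) + 6)^2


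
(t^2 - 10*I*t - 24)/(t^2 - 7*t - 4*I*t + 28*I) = (t - 6*I)/(t - 7)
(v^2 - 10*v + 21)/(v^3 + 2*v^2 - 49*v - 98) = (v - 3)/(v^2 + 9*v + 14)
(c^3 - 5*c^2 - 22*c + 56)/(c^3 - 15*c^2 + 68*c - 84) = (c + 4)/(c - 6)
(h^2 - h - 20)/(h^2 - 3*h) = (h^2 - h - 20)/(h*(h - 3))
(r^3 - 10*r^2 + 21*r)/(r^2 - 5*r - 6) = r*(-r^2 + 10*r - 21)/(-r^2 + 5*r + 6)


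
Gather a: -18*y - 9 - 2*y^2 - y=-2*y^2 - 19*y - 9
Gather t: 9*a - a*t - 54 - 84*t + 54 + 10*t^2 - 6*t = 9*a + 10*t^2 + t*(-a - 90)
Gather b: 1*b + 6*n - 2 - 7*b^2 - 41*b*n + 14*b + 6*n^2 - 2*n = -7*b^2 + b*(15 - 41*n) + 6*n^2 + 4*n - 2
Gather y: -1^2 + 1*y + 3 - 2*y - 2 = -y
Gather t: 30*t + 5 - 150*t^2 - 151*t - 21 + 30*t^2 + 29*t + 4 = -120*t^2 - 92*t - 12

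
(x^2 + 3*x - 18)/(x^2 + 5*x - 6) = (x - 3)/(x - 1)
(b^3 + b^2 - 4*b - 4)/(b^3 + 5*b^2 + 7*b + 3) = (b^2 - 4)/(b^2 + 4*b + 3)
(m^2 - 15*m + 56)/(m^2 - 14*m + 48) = (m - 7)/(m - 6)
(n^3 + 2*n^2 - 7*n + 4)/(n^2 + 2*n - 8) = (n^2 - 2*n + 1)/(n - 2)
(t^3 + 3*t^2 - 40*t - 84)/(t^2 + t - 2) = (t^2 + t - 42)/(t - 1)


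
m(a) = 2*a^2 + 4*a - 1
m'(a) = 4*a + 4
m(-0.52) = -2.54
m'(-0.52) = 1.92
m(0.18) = -0.22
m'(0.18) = 4.72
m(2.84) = 26.49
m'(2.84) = 15.36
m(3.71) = 41.37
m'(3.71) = 18.84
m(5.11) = 71.66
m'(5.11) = 24.44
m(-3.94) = 14.29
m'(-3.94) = -11.76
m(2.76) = 25.28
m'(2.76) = 15.04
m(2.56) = 22.35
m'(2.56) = 14.24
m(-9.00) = 125.00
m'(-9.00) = -32.00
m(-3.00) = 5.00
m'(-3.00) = -8.00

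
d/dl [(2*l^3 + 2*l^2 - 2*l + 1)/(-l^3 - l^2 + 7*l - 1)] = (24*l^3 + 9*l^2 - 2*l - 5)/(l^6 + 2*l^5 - 13*l^4 - 12*l^3 + 51*l^2 - 14*l + 1)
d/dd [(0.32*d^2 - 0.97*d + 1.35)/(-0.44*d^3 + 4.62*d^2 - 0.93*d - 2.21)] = (0.1408*d^4 - 0.8536*d^3 + 5.9658*d^2 - 13.8884*d + 3.3992)/(0.1936*d^6 - 4.0656*d^5 + 22.1628*d^4 - 6.6484*d^3 - 19.5555*d^2 + 4.1106*d + 4.8841)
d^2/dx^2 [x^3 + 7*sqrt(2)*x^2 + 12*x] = 6*x + 14*sqrt(2)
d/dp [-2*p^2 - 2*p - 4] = -4*p - 2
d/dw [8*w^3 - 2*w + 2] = 24*w^2 - 2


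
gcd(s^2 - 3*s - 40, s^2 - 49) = 1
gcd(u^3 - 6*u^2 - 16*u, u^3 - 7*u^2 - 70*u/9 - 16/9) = u - 8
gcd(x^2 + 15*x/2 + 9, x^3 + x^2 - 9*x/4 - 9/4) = x + 3/2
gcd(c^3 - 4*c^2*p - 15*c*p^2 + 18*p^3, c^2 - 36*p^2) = -c + 6*p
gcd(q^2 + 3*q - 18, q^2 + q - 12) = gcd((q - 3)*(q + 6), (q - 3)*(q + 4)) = q - 3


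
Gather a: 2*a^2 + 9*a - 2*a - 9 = 2*a^2 + 7*a - 9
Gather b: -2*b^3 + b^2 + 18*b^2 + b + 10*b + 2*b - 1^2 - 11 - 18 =-2*b^3 + 19*b^2 + 13*b - 30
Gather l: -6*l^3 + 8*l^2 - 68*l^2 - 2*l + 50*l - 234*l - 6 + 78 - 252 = -6*l^3 - 60*l^2 - 186*l - 180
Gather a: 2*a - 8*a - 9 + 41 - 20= 12 - 6*a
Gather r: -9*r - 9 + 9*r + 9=0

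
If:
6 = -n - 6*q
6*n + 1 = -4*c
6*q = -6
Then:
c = -1/4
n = 0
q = -1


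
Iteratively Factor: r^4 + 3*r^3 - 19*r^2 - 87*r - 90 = (r + 3)*(r^3 - 19*r - 30) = (r + 2)*(r + 3)*(r^2 - 2*r - 15) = (r - 5)*(r + 2)*(r + 3)*(r + 3)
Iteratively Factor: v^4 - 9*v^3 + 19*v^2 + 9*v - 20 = (v - 5)*(v^3 - 4*v^2 - v + 4) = (v - 5)*(v - 4)*(v^2 - 1) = (v - 5)*(v - 4)*(v + 1)*(v - 1)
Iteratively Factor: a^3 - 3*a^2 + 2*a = (a)*(a^2 - 3*a + 2) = a*(a - 2)*(a - 1)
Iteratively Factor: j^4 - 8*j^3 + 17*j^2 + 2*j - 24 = (j + 1)*(j^3 - 9*j^2 + 26*j - 24) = (j - 2)*(j + 1)*(j^2 - 7*j + 12) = (j - 3)*(j - 2)*(j + 1)*(j - 4)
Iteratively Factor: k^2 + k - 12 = (k - 3)*(k + 4)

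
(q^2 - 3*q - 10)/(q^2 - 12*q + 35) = (q + 2)/(q - 7)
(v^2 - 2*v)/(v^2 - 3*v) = (v - 2)/(v - 3)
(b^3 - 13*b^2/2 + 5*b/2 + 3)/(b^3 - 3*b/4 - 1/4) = 2*(b - 6)/(2*b + 1)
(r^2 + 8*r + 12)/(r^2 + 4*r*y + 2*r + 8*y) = (r + 6)/(r + 4*y)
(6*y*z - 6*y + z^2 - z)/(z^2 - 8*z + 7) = (6*y + z)/(z - 7)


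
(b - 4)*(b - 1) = b^2 - 5*b + 4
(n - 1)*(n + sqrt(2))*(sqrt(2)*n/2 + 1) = sqrt(2)*n^3/2 - sqrt(2)*n^2/2 + 2*n^2 - 2*n + sqrt(2)*n - sqrt(2)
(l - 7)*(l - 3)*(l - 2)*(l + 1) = l^4 - 11*l^3 + 29*l^2 - l - 42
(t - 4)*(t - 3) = t^2 - 7*t + 12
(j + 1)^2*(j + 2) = j^3 + 4*j^2 + 5*j + 2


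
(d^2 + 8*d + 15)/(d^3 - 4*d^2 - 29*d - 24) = (d + 5)/(d^2 - 7*d - 8)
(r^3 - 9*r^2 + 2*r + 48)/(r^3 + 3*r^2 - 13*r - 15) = (r^2 - 6*r - 16)/(r^2 + 6*r + 5)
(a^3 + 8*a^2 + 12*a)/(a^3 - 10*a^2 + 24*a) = (a^2 + 8*a + 12)/(a^2 - 10*a + 24)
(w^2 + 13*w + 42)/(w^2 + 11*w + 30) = (w + 7)/(w + 5)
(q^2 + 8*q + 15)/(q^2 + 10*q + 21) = (q + 5)/(q + 7)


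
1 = 1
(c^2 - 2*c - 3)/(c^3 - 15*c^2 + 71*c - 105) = (c + 1)/(c^2 - 12*c + 35)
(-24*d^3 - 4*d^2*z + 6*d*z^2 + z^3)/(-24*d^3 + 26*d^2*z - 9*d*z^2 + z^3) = (12*d^2 + 8*d*z + z^2)/(12*d^2 - 7*d*z + z^2)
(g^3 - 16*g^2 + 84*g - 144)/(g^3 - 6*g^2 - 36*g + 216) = (g - 4)/(g + 6)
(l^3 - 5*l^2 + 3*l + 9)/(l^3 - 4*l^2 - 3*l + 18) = (l + 1)/(l + 2)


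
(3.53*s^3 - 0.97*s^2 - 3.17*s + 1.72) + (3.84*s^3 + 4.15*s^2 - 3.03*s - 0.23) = 7.37*s^3 + 3.18*s^2 - 6.2*s + 1.49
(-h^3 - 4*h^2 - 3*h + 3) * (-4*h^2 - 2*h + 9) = 4*h^5 + 18*h^4 + 11*h^3 - 42*h^2 - 33*h + 27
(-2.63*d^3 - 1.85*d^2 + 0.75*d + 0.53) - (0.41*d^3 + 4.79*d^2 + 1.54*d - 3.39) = -3.04*d^3 - 6.64*d^2 - 0.79*d + 3.92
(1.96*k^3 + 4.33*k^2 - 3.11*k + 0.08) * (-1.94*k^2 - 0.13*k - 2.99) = -3.8024*k^5 - 8.655*k^4 - 0.389900000000001*k^3 - 12.6976*k^2 + 9.2885*k - 0.2392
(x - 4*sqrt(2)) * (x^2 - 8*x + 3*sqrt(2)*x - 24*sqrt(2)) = x^3 - 8*x^2 - sqrt(2)*x^2 - 24*x + 8*sqrt(2)*x + 192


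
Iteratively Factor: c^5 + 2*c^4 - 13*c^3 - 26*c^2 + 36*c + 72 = (c - 3)*(c^4 + 5*c^3 + 2*c^2 - 20*c - 24) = (c - 3)*(c - 2)*(c^3 + 7*c^2 + 16*c + 12) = (c - 3)*(c - 2)*(c + 2)*(c^2 + 5*c + 6) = (c - 3)*(c - 2)*(c + 2)^2*(c + 3)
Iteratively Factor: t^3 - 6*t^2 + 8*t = (t)*(t^2 - 6*t + 8) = t*(t - 4)*(t - 2)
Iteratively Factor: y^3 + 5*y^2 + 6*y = (y + 2)*(y^2 + 3*y) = (y + 2)*(y + 3)*(y)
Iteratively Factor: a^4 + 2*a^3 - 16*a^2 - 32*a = (a)*(a^3 + 2*a^2 - 16*a - 32) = a*(a + 2)*(a^2 - 16) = a*(a - 4)*(a + 2)*(a + 4)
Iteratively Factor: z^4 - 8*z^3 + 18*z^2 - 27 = (z - 3)*(z^3 - 5*z^2 + 3*z + 9) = (z - 3)^2*(z^2 - 2*z - 3) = (z - 3)^3*(z + 1)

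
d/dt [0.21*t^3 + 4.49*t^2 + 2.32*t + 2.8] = 0.63*t^2 + 8.98*t + 2.32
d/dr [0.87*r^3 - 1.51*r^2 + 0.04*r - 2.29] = 2.61*r^2 - 3.02*r + 0.04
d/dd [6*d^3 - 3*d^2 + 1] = 6*d*(3*d - 1)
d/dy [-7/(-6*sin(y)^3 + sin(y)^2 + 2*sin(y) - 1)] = 14*(-9*sin(y)^2 + sin(y) + 1)*cos(y)/(6*sin(y)^3 - sin(y)^2 - 2*sin(y) + 1)^2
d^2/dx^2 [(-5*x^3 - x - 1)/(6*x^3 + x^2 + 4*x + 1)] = 2*(30*x^6 + 252*x^5 - 54*x^4 - 100*x^3 - 99*x^2 - 6*x - 11)/(216*x^9 + 108*x^8 + 450*x^7 + 253*x^6 + 336*x^5 + 195*x^4 + 106*x^3 + 51*x^2 + 12*x + 1)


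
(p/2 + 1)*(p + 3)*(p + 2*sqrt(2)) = p^3/2 + sqrt(2)*p^2 + 5*p^2/2 + 3*p + 5*sqrt(2)*p + 6*sqrt(2)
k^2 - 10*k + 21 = (k - 7)*(k - 3)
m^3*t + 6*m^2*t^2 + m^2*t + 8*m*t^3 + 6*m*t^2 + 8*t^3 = (m + 2*t)*(m + 4*t)*(m*t + t)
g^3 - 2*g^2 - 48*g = g*(g - 8)*(g + 6)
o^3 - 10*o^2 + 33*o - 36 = (o - 4)*(o - 3)^2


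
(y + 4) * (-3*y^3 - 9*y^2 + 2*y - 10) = -3*y^4 - 21*y^3 - 34*y^2 - 2*y - 40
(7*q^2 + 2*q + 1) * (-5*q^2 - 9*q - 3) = -35*q^4 - 73*q^3 - 44*q^2 - 15*q - 3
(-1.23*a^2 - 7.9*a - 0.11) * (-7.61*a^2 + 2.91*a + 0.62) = 9.3603*a^4 + 56.5397*a^3 - 22.9145*a^2 - 5.2181*a - 0.0682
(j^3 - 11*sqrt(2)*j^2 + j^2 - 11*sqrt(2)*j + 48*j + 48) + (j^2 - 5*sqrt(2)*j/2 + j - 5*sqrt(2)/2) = j^3 - 11*sqrt(2)*j^2 + 2*j^2 - 27*sqrt(2)*j/2 + 49*j - 5*sqrt(2)/2 + 48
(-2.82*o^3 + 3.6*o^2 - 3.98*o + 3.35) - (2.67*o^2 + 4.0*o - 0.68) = -2.82*o^3 + 0.93*o^2 - 7.98*o + 4.03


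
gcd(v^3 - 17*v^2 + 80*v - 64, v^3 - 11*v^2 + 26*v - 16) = v^2 - 9*v + 8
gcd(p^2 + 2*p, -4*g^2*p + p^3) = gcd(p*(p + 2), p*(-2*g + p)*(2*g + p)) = p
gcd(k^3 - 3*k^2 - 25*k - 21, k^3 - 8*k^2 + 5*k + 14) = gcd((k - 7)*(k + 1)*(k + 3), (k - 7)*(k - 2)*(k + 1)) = k^2 - 6*k - 7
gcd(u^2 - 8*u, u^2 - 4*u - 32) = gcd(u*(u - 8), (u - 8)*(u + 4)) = u - 8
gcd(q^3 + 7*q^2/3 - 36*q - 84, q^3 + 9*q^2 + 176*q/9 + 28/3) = q^2 + 25*q/3 + 14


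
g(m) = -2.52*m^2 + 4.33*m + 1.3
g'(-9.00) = 49.69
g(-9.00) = -241.79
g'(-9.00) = 49.69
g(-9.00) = -241.79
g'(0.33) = 2.67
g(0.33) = 2.45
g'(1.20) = -1.72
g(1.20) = 2.87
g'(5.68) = -24.30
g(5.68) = -55.41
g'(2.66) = -9.08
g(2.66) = -5.01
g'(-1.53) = 12.04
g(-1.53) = -11.22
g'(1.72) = -4.34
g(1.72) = 1.29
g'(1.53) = -3.38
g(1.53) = 2.03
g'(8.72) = -39.62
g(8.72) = -152.56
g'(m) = 4.33 - 5.04*m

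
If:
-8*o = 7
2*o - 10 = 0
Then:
No Solution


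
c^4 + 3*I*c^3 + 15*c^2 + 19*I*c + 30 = (c - 3*I)*(c - I)*(c + 2*I)*(c + 5*I)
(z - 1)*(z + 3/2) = z^2 + z/2 - 3/2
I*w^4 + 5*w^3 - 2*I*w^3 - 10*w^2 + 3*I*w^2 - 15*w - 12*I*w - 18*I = (w - 3)*(w - 6*I)*(w + I)*(I*w + I)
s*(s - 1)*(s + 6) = s^3 + 5*s^2 - 6*s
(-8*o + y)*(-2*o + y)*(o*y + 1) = 16*o^3*y - 10*o^2*y^2 + 16*o^2 + o*y^3 - 10*o*y + y^2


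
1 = 1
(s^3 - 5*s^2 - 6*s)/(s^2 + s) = s - 6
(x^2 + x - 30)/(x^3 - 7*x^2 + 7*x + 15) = (x + 6)/(x^2 - 2*x - 3)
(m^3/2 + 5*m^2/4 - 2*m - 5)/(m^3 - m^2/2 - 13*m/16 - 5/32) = 8*(-2*m^3 - 5*m^2 + 8*m + 20)/(-32*m^3 + 16*m^2 + 26*m + 5)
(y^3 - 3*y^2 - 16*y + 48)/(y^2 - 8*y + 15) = (y^2 - 16)/(y - 5)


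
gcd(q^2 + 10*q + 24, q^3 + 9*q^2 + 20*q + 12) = q + 6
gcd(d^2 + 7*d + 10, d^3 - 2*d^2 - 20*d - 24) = d + 2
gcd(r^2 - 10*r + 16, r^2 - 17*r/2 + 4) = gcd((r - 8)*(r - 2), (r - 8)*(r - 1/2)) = r - 8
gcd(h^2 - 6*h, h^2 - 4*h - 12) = h - 6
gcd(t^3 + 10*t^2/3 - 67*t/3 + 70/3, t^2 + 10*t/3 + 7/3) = 1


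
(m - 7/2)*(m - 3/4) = m^2 - 17*m/4 + 21/8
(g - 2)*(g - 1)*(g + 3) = g^3 - 7*g + 6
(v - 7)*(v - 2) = v^2 - 9*v + 14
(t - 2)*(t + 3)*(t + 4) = t^3 + 5*t^2 - 2*t - 24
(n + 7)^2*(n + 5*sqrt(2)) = n^3 + 5*sqrt(2)*n^2 + 14*n^2 + 49*n + 70*sqrt(2)*n + 245*sqrt(2)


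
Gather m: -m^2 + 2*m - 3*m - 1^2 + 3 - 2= -m^2 - m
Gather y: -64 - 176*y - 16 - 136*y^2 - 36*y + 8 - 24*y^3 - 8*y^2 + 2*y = -24*y^3 - 144*y^2 - 210*y - 72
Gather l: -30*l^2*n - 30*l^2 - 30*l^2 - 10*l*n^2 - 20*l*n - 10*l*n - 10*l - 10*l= l^2*(-30*n - 60) + l*(-10*n^2 - 30*n - 20)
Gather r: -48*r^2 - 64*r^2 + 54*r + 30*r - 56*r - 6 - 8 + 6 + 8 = -112*r^2 + 28*r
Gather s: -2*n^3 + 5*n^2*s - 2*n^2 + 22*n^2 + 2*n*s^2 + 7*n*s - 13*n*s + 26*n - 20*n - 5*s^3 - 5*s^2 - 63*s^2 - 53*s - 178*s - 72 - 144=-2*n^3 + 20*n^2 + 6*n - 5*s^3 + s^2*(2*n - 68) + s*(5*n^2 - 6*n - 231) - 216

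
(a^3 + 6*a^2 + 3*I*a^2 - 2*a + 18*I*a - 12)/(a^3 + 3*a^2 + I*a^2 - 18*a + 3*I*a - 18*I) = (a + 2*I)/(a - 3)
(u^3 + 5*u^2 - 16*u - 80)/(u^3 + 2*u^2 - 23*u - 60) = (u^2 + u - 20)/(u^2 - 2*u - 15)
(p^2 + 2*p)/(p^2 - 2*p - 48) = p*(p + 2)/(p^2 - 2*p - 48)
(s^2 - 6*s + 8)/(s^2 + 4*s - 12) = (s - 4)/(s + 6)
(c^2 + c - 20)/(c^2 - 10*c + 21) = (c^2 + c - 20)/(c^2 - 10*c + 21)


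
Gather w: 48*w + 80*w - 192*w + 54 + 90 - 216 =-64*w - 72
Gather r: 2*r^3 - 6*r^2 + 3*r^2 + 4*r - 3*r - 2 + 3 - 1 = 2*r^3 - 3*r^2 + r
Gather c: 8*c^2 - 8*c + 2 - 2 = 8*c^2 - 8*c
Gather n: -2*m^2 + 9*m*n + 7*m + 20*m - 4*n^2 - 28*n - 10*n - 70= -2*m^2 + 27*m - 4*n^2 + n*(9*m - 38) - 70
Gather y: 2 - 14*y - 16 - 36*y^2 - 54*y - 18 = -36*y^2 - 68*y - 32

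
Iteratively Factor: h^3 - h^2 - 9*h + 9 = (h + 3)*(h^2 - 4*h + 3) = (h - 3)*(h + 3)*(h - 1)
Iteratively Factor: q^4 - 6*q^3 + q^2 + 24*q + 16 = (q - 4)*(q^3 - 2*q^2 - 7*q - 4) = (q - 4)^2*(q^2 + 2*q + 1) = (q - 4)^2*(q + 1)*(q + 1)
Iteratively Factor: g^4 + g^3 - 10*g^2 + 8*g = (g + 4)*(g^3 - 3*g^2 + 2*g) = (g - 1)*(g + 4)*(g^2 - 2*g) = g*(g - 1)*(g + 4)*(g - 2)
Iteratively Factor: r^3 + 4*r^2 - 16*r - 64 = (r + 4)*(r^2 - 16) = (r - 4)*(r + 4)*(r + 4)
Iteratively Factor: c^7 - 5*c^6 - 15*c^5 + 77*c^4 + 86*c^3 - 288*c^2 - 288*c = (c - 4)*(c^6 - c^5 - 19*c^4 + c^3 + 90*c^2 + 72*c) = (c - 4)*(c + 3)*(c^5 - 4*c^4 - 7*c^3 + 22*c^2 + 24*c) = (c - 4)*(c + 1)*(c + 3)*(c^4 - 5*c^3 - 2*c^2 + 24*c) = c*(c - 4)*(c + 1)*(c + 3)*(c^3 - 5*c^2 - 2*c + 24) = c*(c - 4)*(c + 1)*(c + 2)*(c + 3)*(c^2 - 7*c + 12) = c*(c - 4)^2*(c + 1)*(c + 2)*(c + 3)*(c - 3)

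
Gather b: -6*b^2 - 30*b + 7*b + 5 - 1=-6*b^2 - 23*b + 4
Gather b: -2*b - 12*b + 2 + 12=14 - 14*b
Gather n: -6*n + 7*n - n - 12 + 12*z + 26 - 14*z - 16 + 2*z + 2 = 0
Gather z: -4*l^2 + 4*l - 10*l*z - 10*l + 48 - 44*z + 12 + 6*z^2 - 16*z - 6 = -4*l^2 - 6*l + 6*z^2 + z*(-10*l - 60) + 54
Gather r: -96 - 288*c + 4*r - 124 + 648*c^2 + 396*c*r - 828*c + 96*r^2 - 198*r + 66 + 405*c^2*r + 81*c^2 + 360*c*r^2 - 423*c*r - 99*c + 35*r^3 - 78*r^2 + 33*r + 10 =729*c^2 - 1215*c + 35*r^3 + r^2*(360*c + 18) + r*(405*c^2 - 27*c - 161) - 144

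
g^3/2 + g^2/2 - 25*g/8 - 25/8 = (g/2 + 1/2)*(g - 5/2)*(g + 5/2)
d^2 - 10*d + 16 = (d - 8)*(d - 2)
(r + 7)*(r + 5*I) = r^2 + 7*r + 5*I*r + 35*I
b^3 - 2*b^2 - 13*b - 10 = (b - 5)*(b + 1)*(b + 2)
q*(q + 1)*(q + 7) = q^3 + 8*q^2 + 7*q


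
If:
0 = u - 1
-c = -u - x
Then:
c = x + 1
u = 1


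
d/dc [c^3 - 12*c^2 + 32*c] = 3*c^2 - 24*c + 32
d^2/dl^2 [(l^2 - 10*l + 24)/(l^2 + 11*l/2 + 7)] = 8*(-31*l^3 + 102*l^2 + 1212*l + 1984)/(8*l^6 + 132*l^5 + 894*l^4 + 3179*l^3 + 6258*l^2 + 6468*l + 2744)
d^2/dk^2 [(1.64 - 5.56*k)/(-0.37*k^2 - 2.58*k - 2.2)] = ((0.74*k + 2.58)*(1.48*k + 5.16)*(5.56*k - 1.64) - (12.3432*k + 27.476)*(0.37*k^2 + 2.58*k + 2.2))/(0.37*k^2 + 2.58*k + 2.2)^3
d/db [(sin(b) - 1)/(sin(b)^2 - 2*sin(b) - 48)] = (2*sin(b) + cos(b)^2 - 51)*cos(b)/((sin(b) - 8)^2*(sin(b) + 6)^2)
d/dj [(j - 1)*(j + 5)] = 2*j + 4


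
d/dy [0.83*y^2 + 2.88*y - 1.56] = 1.66*y + 2.88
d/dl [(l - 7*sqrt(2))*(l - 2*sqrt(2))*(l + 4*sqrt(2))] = 3*l^2 - 10*sqrt(2)*l - 44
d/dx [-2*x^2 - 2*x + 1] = -4*x - 2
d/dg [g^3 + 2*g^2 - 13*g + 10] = 3*g^2 + 4*g - 13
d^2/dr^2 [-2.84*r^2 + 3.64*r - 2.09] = -5.68000000000000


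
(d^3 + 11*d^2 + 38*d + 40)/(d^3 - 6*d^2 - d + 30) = (d^2 + 9*d + 20)/(d^2 - 8*d + 15)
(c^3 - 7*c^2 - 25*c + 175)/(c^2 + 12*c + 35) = (c^2 - 12*c + 35)/(c + 7)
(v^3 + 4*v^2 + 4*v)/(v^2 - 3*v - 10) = v*(v + 2)/(v - 5)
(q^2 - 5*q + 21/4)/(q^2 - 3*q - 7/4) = (2*q - 3)/(2*q + 1)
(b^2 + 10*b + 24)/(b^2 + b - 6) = (b^2 + 10*b + 24)/(b^2 + b - 6)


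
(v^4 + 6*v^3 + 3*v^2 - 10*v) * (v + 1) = v^5 + 7*v^4 + 9*v^3 - 7*v^2 - 10*v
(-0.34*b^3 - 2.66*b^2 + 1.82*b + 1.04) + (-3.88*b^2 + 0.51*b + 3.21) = -0.34*b^3 - 6.54*b^2 + 2.33*b + 4.25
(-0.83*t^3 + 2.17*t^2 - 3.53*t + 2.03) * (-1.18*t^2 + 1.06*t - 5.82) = 0.9794*t^5 - 3.4404*t^4 + 11.2962*t^3 - 18.7666*t^2 + 22.6964*t - 11.8146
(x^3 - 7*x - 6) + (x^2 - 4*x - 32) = x^3 + x^2 - 11*x - 38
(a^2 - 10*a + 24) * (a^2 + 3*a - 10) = a^4 - 7*a^3 - 16*a^2 + 172*a - 240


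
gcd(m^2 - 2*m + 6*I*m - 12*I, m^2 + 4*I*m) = 1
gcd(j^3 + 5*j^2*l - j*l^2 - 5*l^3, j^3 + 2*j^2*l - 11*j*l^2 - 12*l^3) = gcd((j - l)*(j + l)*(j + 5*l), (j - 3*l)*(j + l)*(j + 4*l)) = j + l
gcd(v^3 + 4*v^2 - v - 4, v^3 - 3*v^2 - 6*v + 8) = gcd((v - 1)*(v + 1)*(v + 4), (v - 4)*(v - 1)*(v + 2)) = v - 1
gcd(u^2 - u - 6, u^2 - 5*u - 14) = u + 2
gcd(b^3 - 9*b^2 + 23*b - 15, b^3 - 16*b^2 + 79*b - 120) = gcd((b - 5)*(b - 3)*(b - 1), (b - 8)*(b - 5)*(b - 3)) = b^2 - 8*b + 15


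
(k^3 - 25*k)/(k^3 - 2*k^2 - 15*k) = (k + 5)/(k + 3)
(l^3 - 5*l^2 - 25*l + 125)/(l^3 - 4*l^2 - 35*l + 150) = (l + 5)/(l + 6)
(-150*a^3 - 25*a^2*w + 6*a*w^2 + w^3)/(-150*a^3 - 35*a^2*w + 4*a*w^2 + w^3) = (-30*a^2 + a*w + w^2)/(-30*a^2 - a*w + w^2)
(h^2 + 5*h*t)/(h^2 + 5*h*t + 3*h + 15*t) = h/(h + 3)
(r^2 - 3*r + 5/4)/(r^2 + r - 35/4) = (2*r - 1)/(2*r + 7)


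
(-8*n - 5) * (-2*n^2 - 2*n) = 16*n^3 + 26*n^2 + 10*n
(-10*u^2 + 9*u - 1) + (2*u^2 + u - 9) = -8*u^2 + 10*u - 10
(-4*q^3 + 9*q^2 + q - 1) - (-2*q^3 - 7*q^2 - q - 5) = -2*q^3 + 16*q^2 + 2*q + 4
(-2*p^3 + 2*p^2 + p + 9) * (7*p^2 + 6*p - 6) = -14*p^5 + 2*p^4 + 31*p^3 + 57*p^2 + 48*p - 54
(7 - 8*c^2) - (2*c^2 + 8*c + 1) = -10*c^2 - 8*c + 6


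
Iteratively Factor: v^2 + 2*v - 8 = (v + 4)*(v - 2)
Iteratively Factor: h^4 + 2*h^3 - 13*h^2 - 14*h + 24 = (h - 3)*(h^3 + 5*h^2 + 2*h - 8) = (h - 3)*(h + 4)*(h^2 + h - 2) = (h - 3)*(h - 1)*(h + 4)*(h + 2)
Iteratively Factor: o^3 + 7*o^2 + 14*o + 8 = (o + 1)*(o^2 + 6*o + 8) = (o + 1)*(o + 4)*(o + 2)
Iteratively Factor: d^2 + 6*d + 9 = (d + 3)*(d + 3)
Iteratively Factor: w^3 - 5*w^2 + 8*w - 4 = (w - 2)*(w^2 - 3*w + 2) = (w - 2)^2*(w - 1)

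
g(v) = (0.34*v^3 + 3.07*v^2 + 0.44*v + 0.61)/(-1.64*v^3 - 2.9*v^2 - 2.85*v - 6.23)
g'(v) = (1.02*v^2 + 6.14*v + 0.44)/(-1.64*v^3 - 2.9*v^2 - 2.85*v - 6.23) + (4.92*v^2 + 5.8*v + 2.85)*(0.34*v^3 + 3.07*v^2 + 0.44*v + 0.61)/(-1.64*v^3 - 2.9*v^2 - 2.85*v - 6.23)^2 = (2.22044604925031e-16*v^5 + 4.0488*v^4 - 0.494799999999998*v^3 - 10.8269*v^2 - 34.7142*v - 1.0027)/(2.6896*v^6 + 9.512*v^5 + 17.758*v^4 + 36.9644*v^3 + 44.2565*v^2 + 35.511*v + 38.8129)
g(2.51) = -0.46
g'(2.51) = -0.00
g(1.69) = -0.43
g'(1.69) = -0.08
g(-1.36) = -1.35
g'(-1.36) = 3.20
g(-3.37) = 0.63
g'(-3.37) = 0.48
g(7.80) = -0.36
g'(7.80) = 0.01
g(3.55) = -0.44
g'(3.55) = 0.02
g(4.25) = -0.43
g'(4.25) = 0.02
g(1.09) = -0.35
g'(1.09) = -0.21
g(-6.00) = 0.13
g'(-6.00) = 0.08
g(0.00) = -0.10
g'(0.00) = -0.03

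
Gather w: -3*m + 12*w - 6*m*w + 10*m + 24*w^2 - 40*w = 7*m + 24*w^2 + w*(-6*m - 28)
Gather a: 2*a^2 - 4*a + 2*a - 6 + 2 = 2*a^2 - 2*a - 4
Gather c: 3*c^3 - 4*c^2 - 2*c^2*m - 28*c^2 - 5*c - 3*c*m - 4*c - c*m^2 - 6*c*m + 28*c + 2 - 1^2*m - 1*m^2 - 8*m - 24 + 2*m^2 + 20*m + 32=3*c^3 + c^2*(-2*m - 32) + c*(-m^2 - 9*m + 19) + m^2 + 11*m + 10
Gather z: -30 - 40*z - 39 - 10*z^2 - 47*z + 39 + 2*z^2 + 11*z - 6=-8*z^2 - 76*z - 36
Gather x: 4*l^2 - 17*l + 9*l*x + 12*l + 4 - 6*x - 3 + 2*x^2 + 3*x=4*l^2 - 5*l + 2*x^2 + x*(9*l - 3) + 1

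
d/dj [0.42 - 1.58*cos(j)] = 1.58*sin(j)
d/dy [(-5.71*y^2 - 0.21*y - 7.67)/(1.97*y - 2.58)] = (-11.2487*y^2 + 29.4636*y + 15.6517)/(3.8809*y^2 - 10.1652*y + 6.6564)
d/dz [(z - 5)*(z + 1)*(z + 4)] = 3*z^2 - 21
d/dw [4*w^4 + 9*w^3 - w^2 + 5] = w*(16*w^2 + 27*w - 2)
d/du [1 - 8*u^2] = -16*u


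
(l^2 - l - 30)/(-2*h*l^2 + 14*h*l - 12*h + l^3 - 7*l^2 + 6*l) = (-l - 5)/(2*h*l - 2*h - l^2 + l)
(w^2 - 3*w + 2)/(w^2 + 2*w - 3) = (w - 2)/(w + 3)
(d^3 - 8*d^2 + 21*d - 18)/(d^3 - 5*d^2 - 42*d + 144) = (d^2 - 5*d + 6)/(d^2 - 2*d - 48)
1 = 1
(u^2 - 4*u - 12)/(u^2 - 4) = (u - 6)/(u - 2)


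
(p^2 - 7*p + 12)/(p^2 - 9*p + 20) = (p - 3)/(p - 5)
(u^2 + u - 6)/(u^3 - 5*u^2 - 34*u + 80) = (u + 3)/(u^2 - 3*u - 40)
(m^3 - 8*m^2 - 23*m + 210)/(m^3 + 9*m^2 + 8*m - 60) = (m^2 - 13*m + 42)/(m^2 + 4*m - 12)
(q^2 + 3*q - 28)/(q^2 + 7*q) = (q - 4)/q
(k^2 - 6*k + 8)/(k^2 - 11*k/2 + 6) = 2*(k - 2)/(2*k - 3)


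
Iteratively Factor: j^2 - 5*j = (j)*(j - 5)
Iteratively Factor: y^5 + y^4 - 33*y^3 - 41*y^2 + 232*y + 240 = (y + 1)*(y^4 - 33*y^2 - 8*y + 240) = (y + 1)*(y + 4)*(y^3 - 4*y^2 - 17*y + 60) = (y + 1)*(y + 4)^2*(y^2 - 8*y + 15) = (y - 5)*(y + 1)*(y + 4)^2*(y - 3)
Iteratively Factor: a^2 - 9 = (a + 3)*(a - 3)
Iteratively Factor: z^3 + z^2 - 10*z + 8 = (z - 2)*(z^2 + 3*z - 4) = (z - 2)*(z - 1)*(z + 4)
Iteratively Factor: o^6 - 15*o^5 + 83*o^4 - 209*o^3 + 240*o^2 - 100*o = (o)*(o^5 - 15*o^4 + 83*o^3 - 209*o^2 + 240*o - 100) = o*(o - 5)*(o^4 - 10*o^3 + 33*o^2 - 44*o + 20) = o*(o - 5)^2*(o^3 - 5*o^2 + 8*o - 4) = o*(o - 5)^2*(o - 1)*(o^2 - 4*o + 4) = o*(o - 5)^2*(o - 2)*(o - 1)*(o - 2)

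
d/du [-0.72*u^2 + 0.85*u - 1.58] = 0.85 - 1.44*u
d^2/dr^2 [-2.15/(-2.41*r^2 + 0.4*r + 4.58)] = (24.97483*r^2 - 4.1452*r - 2.15*(4.82*r - 0.4)*(9.64*r - 0.8) - 47.46254)/(-2.41*r^2 + 0.4*r + 4.58)^3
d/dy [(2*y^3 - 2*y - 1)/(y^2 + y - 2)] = ((2*y + 1)*(-2*y^3 + 2*y + 1) + 2*(3*y^2 - 1)*(y^2 + y - 2))/(y^2 + y - 2)^2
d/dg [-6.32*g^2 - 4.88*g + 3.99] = -12.64*g - 4.88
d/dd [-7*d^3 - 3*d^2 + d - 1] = -21*d^2 - 6*d + 1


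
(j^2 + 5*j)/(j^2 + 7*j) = (j + 5)/(j + 7)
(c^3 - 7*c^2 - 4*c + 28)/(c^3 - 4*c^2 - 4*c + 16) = (c - 7)/(c - 4)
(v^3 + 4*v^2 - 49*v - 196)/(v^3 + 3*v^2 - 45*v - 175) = (v^2 + 11*v + 28)/(v^2 + 10*v + 25)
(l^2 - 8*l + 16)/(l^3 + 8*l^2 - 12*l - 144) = (l - 4)/(l^2 + 12*l + 36)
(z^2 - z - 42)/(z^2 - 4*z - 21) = (z + 6)/(z + 3)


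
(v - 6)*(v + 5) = v^2 - v - 30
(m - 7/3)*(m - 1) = m^2 - 10*m/3 + 7/3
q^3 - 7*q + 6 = (q - 2)*(q - 1)*(q + 3)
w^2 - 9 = (w - 3)*(w + 3)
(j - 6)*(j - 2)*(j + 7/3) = j^3 - 17*j^2/3 - 20*j/3 + 28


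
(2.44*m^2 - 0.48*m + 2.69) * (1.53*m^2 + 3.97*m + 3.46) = 3.7332*m^4 + 8.9524*m^3 + 10.6525*m^2 + 9.0185*m + 9.3074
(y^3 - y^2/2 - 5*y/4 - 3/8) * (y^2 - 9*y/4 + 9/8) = y^5 - 11*y^4/4 + y^3 + 15*y^2/8 - 9*y/16 - 27/64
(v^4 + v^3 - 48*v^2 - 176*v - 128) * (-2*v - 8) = -2*v^5 - 10*v^4 + 88*v^3 + 736*v^2 + 1664*v + 1024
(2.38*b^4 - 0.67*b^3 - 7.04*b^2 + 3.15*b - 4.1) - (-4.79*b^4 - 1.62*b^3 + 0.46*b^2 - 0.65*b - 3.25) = 7.17*b^4 + 0.95*b^3 - 7.5*b^2 + 3.8*b - 0.85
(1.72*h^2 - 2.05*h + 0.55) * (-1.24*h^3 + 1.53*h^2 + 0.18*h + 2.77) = -2.1328*h^5 + 5.1736*h^4 - 3.5089*h^3 + 5.2369*h^2 - 5.5795*h + 1.5235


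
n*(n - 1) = n^2 - n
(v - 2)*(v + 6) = v^2 + 4*v - 12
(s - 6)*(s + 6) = s^2 - 36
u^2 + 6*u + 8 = (u + 2)*(u + 4)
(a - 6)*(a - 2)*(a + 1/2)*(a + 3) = a^4 - 9*a^3/2 - 29*a^2/2 + 30*a + 18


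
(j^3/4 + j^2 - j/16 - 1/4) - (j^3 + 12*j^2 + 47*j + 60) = -3*j^3/4 - 11*j^2 - 753*j/16 - 241/4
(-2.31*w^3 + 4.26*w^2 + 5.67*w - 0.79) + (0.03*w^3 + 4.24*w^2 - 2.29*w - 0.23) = -2.28*w^3 + 8.5*w^2 + 3.38*w - 1.02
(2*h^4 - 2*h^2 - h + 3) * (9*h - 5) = 18*h^5 - 10*h^4 - 18*h^3 + h^2 + 32*h - 15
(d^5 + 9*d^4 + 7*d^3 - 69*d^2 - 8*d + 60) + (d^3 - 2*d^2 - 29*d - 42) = d^5 + 9*d^4 + 8*d^3 - 71*d^2 - 37*d + 18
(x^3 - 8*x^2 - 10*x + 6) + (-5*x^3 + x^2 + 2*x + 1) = -4*x^3 - 7*x^2 - 8*x + 7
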